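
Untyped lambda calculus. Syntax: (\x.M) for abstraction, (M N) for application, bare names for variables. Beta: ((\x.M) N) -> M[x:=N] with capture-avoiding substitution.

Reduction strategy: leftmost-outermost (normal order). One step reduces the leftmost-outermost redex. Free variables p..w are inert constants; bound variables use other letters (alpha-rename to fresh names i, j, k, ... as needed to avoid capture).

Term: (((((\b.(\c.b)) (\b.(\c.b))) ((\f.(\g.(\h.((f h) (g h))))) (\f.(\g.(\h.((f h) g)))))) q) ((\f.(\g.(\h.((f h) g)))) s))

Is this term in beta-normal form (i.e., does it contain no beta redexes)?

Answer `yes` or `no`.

Answer: no

Derivation:
Term: (((((\b.(\c.b)) (\b.(\c.b))) ((\f.(\g.(\h.((f h) (g h))))) (\f.(\g.(\h.((f h) g)))))) q) ((\f.(\g.(\h.((f h) g)))) s))
Found 3 beta redex(es).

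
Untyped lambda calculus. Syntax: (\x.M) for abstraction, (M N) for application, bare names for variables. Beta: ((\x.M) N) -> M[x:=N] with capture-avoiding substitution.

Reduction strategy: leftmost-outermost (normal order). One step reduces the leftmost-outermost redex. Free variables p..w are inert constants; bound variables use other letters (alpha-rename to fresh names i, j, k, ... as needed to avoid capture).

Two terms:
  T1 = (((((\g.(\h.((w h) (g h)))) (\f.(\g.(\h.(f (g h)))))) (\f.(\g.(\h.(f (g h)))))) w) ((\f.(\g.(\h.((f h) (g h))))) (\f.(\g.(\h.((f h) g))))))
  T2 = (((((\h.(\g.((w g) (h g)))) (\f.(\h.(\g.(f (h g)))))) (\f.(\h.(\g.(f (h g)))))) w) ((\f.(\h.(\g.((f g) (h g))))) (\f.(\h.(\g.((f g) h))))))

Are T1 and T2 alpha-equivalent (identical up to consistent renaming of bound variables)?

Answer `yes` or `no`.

Answer: yes

Derivation:
Term 1: (((((\g.(\h.((w h) (g h)))) (\f.(\g.(\h.(f (g h)))))) (\f.(\g.(\h.(f (g h)))))) w) ((\f.(\g.(\h.((f h) (g h))))) (\f.(\g.(\h.((f h) g))))))
Term 2: (((((\h.(\g.((w g) (h g)))) (\f.(\h.(\g.(f (h g)))))) (\f.(\h.(\g.(f (h g)))))) w) ((\f.(\h.(\g.((f g) (h g))))) (\f.(\h.(\g.((f g) h))))))
Alpha-equivalence: compare structure up to binder renaming.
Result: True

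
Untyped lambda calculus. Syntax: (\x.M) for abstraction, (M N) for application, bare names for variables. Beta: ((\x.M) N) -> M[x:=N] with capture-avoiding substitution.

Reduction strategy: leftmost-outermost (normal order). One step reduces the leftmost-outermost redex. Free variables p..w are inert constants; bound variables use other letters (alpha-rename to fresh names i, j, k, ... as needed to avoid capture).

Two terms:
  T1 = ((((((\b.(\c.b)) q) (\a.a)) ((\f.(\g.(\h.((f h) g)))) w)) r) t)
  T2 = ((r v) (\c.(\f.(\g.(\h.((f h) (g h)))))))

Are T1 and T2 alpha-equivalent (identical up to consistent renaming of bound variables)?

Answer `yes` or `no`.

Answer: no

Derivation:
Term 1: ((((((\b.(\c.b)) q) (\a.a)) ((\f.(\g.(\h.((f h) g)))) w)) r) t)
Term 2: ((r v) (\c.(\f.(\g.(\h.((f h) (g h)))))))
Alpha-equivalence: compare structure up to binder renaming.
Result: False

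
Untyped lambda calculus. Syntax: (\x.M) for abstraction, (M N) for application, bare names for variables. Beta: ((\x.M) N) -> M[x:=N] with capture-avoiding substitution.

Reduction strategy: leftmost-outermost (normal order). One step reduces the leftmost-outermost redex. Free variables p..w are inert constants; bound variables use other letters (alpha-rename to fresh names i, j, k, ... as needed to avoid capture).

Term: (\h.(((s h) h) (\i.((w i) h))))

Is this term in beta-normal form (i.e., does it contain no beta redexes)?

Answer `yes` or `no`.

Answer: yes

Derivation:
Term: (\h.(((s h) h) (\i.((w i) h))))
No beta redexes found.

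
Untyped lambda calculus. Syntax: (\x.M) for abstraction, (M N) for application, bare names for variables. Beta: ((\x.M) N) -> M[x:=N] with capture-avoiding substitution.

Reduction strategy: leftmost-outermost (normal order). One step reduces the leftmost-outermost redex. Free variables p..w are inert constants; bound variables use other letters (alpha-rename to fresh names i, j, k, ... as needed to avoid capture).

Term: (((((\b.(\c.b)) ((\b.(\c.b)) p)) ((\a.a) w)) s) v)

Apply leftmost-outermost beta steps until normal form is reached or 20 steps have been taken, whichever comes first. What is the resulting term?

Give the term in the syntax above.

Answer: (p v)

Derivation:
Step 0: (((((\b.(\c.b)) ((\b.(\c.b)) p)) ((\a.a) w)) s) v)
Step 1: ((((\c.((\b.(\c.b)) p)) ((\a.a) w)) s) v)
Step 2: ((((\b.(\c.b)) p) s) v)
Step 3: (((\c.p) s) v)
Step 4: (p v)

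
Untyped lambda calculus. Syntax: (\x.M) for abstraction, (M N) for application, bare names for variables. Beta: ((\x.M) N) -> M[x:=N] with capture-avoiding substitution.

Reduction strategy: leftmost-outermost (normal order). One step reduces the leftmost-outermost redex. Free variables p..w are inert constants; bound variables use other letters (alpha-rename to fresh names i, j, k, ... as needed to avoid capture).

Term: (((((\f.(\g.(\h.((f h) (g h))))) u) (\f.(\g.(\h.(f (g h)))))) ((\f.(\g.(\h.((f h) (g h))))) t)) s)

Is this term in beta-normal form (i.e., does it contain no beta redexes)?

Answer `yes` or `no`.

Term: (((((\f.(\g.(\h.((f h) (g h))))) u) (\f.(\g.(\h.(f (g h)))))) ((\f.(\g.(\h.((f h) (g h))))) t)) s)
Found 2 beta redex(es).

Answer: no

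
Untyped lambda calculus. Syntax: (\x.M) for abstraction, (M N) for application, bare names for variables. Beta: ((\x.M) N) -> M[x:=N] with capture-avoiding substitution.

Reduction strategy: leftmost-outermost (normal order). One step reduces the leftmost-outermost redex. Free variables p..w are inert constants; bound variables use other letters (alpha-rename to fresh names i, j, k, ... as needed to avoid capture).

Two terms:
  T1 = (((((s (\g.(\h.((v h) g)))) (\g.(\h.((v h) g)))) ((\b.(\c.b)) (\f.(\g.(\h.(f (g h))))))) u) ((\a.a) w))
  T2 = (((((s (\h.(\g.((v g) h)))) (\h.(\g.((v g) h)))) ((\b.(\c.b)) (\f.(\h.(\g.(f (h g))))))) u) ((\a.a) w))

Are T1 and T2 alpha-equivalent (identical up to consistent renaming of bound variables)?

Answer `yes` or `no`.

Answer: yes

Derivation:
Term 1: (((((s (\g.(\h.((v h) g)))) (\g.(\h.((v h) g)))) ((\b.(\c.b)) (\f.(\g.(\h.(f (g h))))))) u) ((\a.a) w))
Term 2: (((((s (\h.(\g.((v g) h)))) (\h.(\g.((v g) h)))) ((\b.(\c.b)) (\f.(\h.(\g.(f (h g))))))) u) ((\a.a) w))
Alpha-equivalence: compare structure up to binder renaming.
Result: True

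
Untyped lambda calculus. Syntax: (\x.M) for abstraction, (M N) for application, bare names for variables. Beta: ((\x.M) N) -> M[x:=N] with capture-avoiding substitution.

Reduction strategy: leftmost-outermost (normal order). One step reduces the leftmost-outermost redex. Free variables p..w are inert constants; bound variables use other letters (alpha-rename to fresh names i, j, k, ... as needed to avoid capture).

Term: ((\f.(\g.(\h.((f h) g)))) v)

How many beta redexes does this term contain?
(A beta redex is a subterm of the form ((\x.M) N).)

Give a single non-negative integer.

Term: ((\f.(\g.(\h.((f h) g)))) v)
  Redex: ((\f.(\g.(\h.((f h) g)))) v)
Total redexes: 1

Answer: 1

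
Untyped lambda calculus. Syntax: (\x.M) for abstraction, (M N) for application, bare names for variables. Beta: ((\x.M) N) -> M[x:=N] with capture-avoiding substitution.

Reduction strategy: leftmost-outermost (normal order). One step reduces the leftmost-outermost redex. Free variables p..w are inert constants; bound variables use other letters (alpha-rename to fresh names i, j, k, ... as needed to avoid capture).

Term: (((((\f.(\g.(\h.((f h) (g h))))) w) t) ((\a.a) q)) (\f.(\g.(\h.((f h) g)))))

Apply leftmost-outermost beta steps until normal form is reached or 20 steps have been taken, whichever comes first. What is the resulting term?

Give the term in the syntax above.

Step 0: (((((\f.(\g.(\h.((f h) (g h))))) w) t) ((\a.a) q)) (\f.(\g.(\h.((f h) g)))))
Step 1: ((((\g.(\h.((w h) (g h)))) t) ((\a.a) q)) (\f.(\g.(\h.((f h) g)))))
Step 2: (((\h.((w h) (t h))) ((\a.a) q)) (\f.(\g.(\h.((f h) g)))))
Step 3: (((w ((\a.a) q)) (t ((\a.a) q))) (\f.(\g.(\h.((f h) g)))))
Step 4: (((w q) (t ((\a.a) q))) (\f.(\g.(\h.((f h) g)))))
Step 5: (((w q) (t q)) (\f.(\g.(\h.((f h) g)))))

Answer: (((w q) (t q)) (\f.(\g.(\h.((f h) g)))))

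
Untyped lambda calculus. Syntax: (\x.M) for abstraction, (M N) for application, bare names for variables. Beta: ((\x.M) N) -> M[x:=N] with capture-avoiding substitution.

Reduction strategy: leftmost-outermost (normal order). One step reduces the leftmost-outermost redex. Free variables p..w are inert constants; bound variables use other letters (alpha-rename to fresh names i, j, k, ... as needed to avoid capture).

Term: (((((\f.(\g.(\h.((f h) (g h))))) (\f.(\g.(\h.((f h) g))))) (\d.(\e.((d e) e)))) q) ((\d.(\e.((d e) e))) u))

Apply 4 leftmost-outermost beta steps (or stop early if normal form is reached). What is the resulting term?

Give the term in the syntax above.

Answer: (((\g.(\h.((q h) g))) ((\d.(\e.((d e) e))) q)) ((\d.(\e.((d e) e))) u))

Derivation:
Step 0: (((((\f.(\g.(\h.((f h) (g h))))) (\f.(\g.(\h.((f h) g))))) (\d.(\e.((d e) e)))) q) ((\d.(\e.((d e) e))) u))
Step 1: ((((\g.(\h.(((\f.(\g.(\h.((f h) g)))) h) (g h)))) (\d.(\e.((d e) e)))) q) ((\d.(\e.((d e) e))) u))
Step 2: (((\h.(((\f.(\g.(\h.((f h) g)))) h) ((\d.(\e.((d e) e))) h))) q) ((\d.(\e.((d e) e))) u))
Step 3: ((((\f.(\g.(\h.((f h) g)))) q) ((\d.(\e.((d e) e))) q)) ((\d.(\e.((d e) e))) u))
Step 4: (((\g.(\h.((q h) g))) ((\d.(\e.((d e) e))) q)) ((\d.(\e.((d e) e))) u))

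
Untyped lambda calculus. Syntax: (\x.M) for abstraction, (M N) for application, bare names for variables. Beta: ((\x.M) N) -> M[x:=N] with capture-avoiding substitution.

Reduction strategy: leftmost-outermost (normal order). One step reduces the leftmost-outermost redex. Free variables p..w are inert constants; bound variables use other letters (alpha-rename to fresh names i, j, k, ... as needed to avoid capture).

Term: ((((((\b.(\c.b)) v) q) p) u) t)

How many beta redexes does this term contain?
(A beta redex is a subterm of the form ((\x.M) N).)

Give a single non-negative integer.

Answer: 1

Derivation:
Term: ((((((\b.(\c.b)) v) q) p) u) t)
  Redex: ((\b.(\c.b)) v)
Total redexes: 1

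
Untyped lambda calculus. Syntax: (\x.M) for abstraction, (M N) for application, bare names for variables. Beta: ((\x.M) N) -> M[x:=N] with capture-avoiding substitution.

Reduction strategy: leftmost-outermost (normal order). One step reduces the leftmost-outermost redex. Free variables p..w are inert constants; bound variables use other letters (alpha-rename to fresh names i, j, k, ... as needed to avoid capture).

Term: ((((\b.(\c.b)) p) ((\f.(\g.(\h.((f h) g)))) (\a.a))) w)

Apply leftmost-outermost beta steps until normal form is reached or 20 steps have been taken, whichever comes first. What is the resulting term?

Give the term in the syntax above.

Step 0: ((((\b.(\c.b)) p) ((\f.(\g.(\h.((f h) g)))) (\a.a))) w)
Step 1: (((\c.p) ((\f.(\g.(\h.((f h) g)))) (\a.a))) w)
Step 2: (p w)

Answer: (p w)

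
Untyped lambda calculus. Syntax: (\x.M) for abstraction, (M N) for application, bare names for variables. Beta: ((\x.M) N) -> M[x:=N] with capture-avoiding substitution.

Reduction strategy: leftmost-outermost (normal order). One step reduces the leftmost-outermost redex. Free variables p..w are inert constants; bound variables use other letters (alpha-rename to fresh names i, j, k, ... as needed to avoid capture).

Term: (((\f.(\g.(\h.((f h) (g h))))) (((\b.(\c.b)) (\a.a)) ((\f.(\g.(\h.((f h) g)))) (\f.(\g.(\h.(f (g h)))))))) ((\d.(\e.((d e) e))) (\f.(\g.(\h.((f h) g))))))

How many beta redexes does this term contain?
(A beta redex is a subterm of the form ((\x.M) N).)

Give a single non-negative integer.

Answer: 4

Derivation:
Term: (((\f.(\g.(\h.((f h) (g h))))) (((\b.(\c.b)) (\a.a)) ((\f.(\g.(\h.((f h) g)))) (\f.(\g.(\h.(f (g h)))))))) ((\d.(\e.((d e) e))) (\f.(\g.(\h.((f h) g))))))
  Redex: ((\f.(\g.(\h.((f h) (g h))))) (((\b.(\c.b)) (\a.a)) ((\f.(\g.(\h.((f h) g)))) (\f.(\g.(\h.(f (g h))))))))
  Redex: ((\b.(\c.b)) (\a.a))
  Redex: ((\f.(\g.(\h.((f h) g)))) (\f.(\g.(\h.(f (g h))))))
  Redex: ((\d.(\e.((d e) e))) (\f.(\g.(\h.((f h) g)))))
Total redexes: 4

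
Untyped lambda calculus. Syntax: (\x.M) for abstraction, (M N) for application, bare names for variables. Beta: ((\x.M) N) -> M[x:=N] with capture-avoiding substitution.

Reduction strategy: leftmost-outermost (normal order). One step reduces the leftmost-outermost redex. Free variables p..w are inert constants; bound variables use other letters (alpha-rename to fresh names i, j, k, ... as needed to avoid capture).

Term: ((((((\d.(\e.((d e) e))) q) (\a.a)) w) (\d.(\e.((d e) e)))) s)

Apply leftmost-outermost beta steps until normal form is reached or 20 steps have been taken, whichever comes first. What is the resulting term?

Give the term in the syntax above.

Answer: (((((q (\a.a)) (\a.a)) w) (\d.(\e.((d e) e)))) s)

Derivation:
Step 0: ((((((\d.(\e.((d e) e))) q) (\a.a)) w) (\d.(\e.((d e) e)))) s)
Step 1: (((((\e.((q e) e)) (\a.a)) w) (\d.(\e.((d e) e)))) s)
Step 2: (((((q (\a.a)) (\a.a)) w) (\d.(\e.((d e) e)))) s)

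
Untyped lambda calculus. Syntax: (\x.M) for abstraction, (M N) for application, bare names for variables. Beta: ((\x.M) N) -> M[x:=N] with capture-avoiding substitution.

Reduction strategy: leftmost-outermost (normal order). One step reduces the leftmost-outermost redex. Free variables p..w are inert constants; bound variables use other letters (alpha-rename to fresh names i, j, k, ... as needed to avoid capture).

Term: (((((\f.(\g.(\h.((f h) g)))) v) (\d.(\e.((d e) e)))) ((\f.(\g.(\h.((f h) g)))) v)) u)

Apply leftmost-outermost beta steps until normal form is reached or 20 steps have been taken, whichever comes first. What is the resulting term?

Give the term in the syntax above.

Answer: (((v (\g.(\h.((v h) g)))) (\d.(\e.((d e) e)))) u)

Derivation:
Step 0: (((((\f.(\g.(\h.((f h) g)))) v) (\d.(\e.((d e) e)))) ((\f.(\g.(\h.((f h) g)))) v)) u)
Step 1: ((((\g.(\h.((v h) g))) (\d.(\e.((d e) e)))) ((\f.(\g.(\h.((f h) g)))) v)) u)
Step 2: (((\h.((v h) (\d.(\e.((d e) e))))) ((\f.(\g.(\h.((f h) g)))) v)) u)
Step 3: (((v ((\f.(\g.(\h.((f h) g)))) v)) (\d.(\e.((d e) e)))) u)
Step 4: (((v (\g.(\h.((v h) g)))) (\d.(\e.((d e) e)))) u)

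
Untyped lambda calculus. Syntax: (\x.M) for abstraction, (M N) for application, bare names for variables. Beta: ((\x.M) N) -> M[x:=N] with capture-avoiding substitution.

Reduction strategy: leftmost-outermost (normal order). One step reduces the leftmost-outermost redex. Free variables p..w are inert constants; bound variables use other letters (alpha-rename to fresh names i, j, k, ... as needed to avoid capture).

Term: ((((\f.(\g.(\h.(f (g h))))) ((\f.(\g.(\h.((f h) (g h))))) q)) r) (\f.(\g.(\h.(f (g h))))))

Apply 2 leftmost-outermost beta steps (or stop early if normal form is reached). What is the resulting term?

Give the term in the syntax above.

Step 0: ((((\f.(\g.(\h.(f (g h))))) ((\f.(\g.(\h.((f h) (g h))))) q)) r) (\f.(\g.(\h.(f (g h))))))
Step 1: (((\g.(\h.(((\f.(\g.(\h.((f h) (g h))))) q) (g h)))) r) (\f.(\g.(\h.(f (g h))))))
Step 2: ((\h.(((\f.(\g.(\h.((f h) (g h))))) q) (r h))) (\f.(\g.(\h.(f (g h))))))

Answer: ((\h.(((\f.(\g.(\h.((f h) (g h))))) q) (r h))) (\f.(\g.(\h.(f (g h))))))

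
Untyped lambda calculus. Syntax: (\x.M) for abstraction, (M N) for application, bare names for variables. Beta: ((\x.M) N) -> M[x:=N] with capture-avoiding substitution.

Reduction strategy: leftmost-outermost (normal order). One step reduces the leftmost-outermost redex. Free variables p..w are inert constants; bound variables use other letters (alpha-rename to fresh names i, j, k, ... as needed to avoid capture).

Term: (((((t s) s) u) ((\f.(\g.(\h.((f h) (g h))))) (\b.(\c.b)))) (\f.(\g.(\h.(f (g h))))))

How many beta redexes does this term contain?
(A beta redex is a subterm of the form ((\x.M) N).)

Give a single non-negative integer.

Term: (((((t s) s) u) ((\f.(\g.(\h.((f h) (g h))))) (\b.(\c.b)))) (\f.(\g.(\h.(f (g h))))))
  Redex: ((\f.(\g.(\h.((f h) (g h))))) (\b.(\c.b)))
Total redexes: 1

Answer: 1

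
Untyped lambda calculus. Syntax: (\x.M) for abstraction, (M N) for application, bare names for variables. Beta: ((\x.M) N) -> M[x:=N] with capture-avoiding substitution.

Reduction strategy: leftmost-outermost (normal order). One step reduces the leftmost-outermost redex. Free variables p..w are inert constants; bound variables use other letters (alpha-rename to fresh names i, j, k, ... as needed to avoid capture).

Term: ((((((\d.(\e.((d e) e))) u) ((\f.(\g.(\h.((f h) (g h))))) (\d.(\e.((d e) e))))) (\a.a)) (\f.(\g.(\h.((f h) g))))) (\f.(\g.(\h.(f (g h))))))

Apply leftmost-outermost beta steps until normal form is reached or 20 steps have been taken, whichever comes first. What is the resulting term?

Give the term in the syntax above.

Answer: (((((u (\g.(\h.((h (g h)) (g h))))) (\g.(\h.((h (g h)) (g h))))) (\a.a)) (\f.(\g.(\h.((f h) g))))) (\f.(\g.(\h.(f (g h))))))

Derivation:
Step 0: ((((((\d.(\e.((d e) e))) u) ((\f.(\g.(\h.((f h) (g h))))) (\d.(\e.((d e) e))))) (\a.a)) (\f.(\g.(\h.((f h) g))))) (\f.(\g.(\h.(f (g h))))))
Step 1: (((((\e.((u e) e)) ((\f.(\g.(\h.((f h) (g h))))) (\d.(\e.((d e) e))))) (\a.a)) (\f.(\g.(\h.((f h) g))))) (\f.(\g.(\h.(f (g h))))))
Step 2: (((((u ((\f.(\g.(\h.((f h) (g h))))) (\d.(\e.((d e) e))))) ((\f.(\g.(\h.((f h) (g h))))) (\d.(\e.((d e) e))))) (\a.a)) (\f.(\g.(\h.((f h) g))))) (\f.(\g.(\h.(f (g h))))))
Step 3: (((((u (\g.(\h.(((\d.(\e.((d e) e))) h) (g h))))) ((\f.(\g.(\h.((f h) (g h))))) (\d.(\e.((d e) e))))) (\a.a)) (\f.(\g.(\h.((f h) g))))) (\f.(\g.(\h.(f (g h))))))
Step 4: (((((u (\g.(\h.((\e.((h e) e)) (g h))))) ((\f.(\g.(\h.((f h) (g h))))) (\d.(\e.((d e) e))))) (\a.a)) (\f.(\g.(\h.((f h) g))))) (\f.(\g.(\h.(f (g h))))))
Step 5: (((((u (\g.(\h.((h (g h)) (g h))))) ((\f.(\g.(\h.((f h) (g h))))) (\d.(\e.((d e) e))))) (\a.a)) (\f.(\g.(\h.((f h) g))))) (\f.(\g.(\h.(f (g h))))))
Step 6: (((((u (\g.(\h.((h (g h)) (g h))))) (\g.(\h.(((\d.(\e.((d e) e))) h) (g h))))) (\a.a)) (\f.(\g.(\h.((f h) g))))) (\f.(\g.(\h.(f (g h))))))
Step 7: (((((u (\g.(\h.((h (g h)) (g h))))) (\g.(\h.((\e.((h e) e)) (g h))))) (\a.a)) (\f.(\g.(\h.((f h) g))))) (\f.(\g.(\h.(f (g h))))))
Step 8: (((((u (\g.(\h.((h (g h)) (g h))))) (\g.(\h.((h (g h)) (g h))))) (\a.a)) (\f.(\g.(\h.((f h) g))))) (\f.(\g.(\h.(f (g h))))))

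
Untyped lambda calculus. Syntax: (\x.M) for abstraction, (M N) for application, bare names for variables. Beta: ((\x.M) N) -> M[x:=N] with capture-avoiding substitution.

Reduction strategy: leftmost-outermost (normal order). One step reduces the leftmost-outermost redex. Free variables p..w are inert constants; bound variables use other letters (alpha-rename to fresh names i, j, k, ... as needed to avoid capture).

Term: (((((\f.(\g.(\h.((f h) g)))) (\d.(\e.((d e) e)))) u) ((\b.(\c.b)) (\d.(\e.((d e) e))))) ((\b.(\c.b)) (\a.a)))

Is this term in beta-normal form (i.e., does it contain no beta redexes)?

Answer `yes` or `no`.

Term: (((((\f.(\g.(\h.((f h) g)))) (\d.(\e.((d e) e)))) u) ((\b.(\c.b)) (\d.(\e.((d e) e))))) ((\b.(\c.b)) (\a.a)))
Found 3 beta redex(es).

Answer: no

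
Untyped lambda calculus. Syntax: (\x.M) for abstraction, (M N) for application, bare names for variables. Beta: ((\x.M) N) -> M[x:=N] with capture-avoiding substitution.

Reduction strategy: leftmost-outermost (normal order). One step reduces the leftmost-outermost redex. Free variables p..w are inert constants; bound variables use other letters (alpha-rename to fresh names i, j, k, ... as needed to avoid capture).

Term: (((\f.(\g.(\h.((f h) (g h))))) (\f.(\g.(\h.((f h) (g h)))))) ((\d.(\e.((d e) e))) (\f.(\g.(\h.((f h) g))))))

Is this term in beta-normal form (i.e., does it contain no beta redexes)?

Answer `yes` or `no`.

Answer: no

Derivation:
Term: (((\f.(\g.(\h.((f h) (g h))))) (\f.(\g.(\h.((f h) (g h)))))) ((\d.(\e.((d e) e))) (\f.(\g.(\h.((f h) g))))))
Found 2 beta redex(es).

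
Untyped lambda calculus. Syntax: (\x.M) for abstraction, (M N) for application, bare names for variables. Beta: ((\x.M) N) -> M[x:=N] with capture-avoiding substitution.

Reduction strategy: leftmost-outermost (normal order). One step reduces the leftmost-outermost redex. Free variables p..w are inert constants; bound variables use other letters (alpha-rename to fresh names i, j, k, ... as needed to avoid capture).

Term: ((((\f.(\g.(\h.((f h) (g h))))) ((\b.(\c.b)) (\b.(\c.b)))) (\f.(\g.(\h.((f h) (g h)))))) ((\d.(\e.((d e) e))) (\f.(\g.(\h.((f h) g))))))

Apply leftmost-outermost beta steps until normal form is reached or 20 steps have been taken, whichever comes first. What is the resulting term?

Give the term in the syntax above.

Step 0: ((((\f.(\g.(\h.((f h) (g h))))) ((\b.(\c.b)) (\b.(\c.b)))) (\f.(\g.(\h.((f h) (g h)))))) ((\d.(\e.((d e) e))) (\f.(\g.(\h.((f h) g))))))
Step 1: (((\g.(\h.((((\b.(\c.b)) (\b.(\c.b))) h) (g h)))) (\f.(\g.(\h.((f h) (g h)))))) ((\d.(\e.((d e) e))) (\f.(\g.(\h.((f h) g))))))
Step 2: ((\h.((((\b.(\c.b)) (\b.(\c.b))) h) ((\f.(\g.(\h.((f h) (g h))))) h))) ((\d.(\e.((d e) e))) (\f.(\g.(\h.((f h) g))))))
Step 3: ((((\b.(\c.b)) (\b.(\c.b))) ((\d.(\e.((d e) e))) (\f.(\g.(\h.((f h) g)))))) ((\f.(\g.(\h.((f h) (g h))))) ((\d.(\e.((d e) e))) (\f.(\g.(\h.((f h) g)))))))
Step 4: (((\c.(\b.(\c.b))) ((\d.(\e.((d e) e))) (\f.(\g.(\h.((f h) g)))))) ((\f.(\g.(\h.((f h) (g h))))) ((\d.(\e.((d e) e))) (\f.(\g.(\h.((f h) g)))))))
Step 5: ((\b.(\c.b)) ((\f.(\g.(\h.((f h) (g h))))) ((\d.(\e.((d e) e))) (\f.(\g.(\h.((f h) g)))))))
Step 6: (\c.((\f.(\g.(\h.((f h) (g h))))) ((\d.(\e.((d e) e))) (\f.(\g.(\h.((f h) g)))))))
Step 7: (\c.(\g.(\h.((((\d.(\e.((d e) e))) (\f.(\g.(\h.((f h) g))))) h) (g h)))))
Step 8: (\c.(\g.(\h.(((\e.(((\f.(\g.(\h.((f h) g)))) e) e)) h) (g h)))))
Step 9: (\c.(\g.(\h.((((\f.(\g.(\h.((f h) g)))) h) h) (g h)))))
Step 10: (\c.(\g.(\h.(((\g.(\i.((h i) g))) h) (g h)))))
Step 11: (\c.(\g.(\h.((\i.((h i) h)) (g h)))))
Step 12: (\c.(\g.(\h.((h (g h)) h))))

Answer: (\c.(\g.(\h.((h (g h)) h))))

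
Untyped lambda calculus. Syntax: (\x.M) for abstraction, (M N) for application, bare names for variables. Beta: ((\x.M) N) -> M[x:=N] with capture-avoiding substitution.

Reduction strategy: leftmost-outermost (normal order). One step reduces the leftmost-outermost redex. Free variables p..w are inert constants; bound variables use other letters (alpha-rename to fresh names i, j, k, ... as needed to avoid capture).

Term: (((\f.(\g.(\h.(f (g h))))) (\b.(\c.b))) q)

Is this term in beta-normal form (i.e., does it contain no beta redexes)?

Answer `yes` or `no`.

Term: (((\f.(\g.(\h.(f (g h))))) (\b.(\c.b))) q)
Found 1 beta redex(es).

Answer: no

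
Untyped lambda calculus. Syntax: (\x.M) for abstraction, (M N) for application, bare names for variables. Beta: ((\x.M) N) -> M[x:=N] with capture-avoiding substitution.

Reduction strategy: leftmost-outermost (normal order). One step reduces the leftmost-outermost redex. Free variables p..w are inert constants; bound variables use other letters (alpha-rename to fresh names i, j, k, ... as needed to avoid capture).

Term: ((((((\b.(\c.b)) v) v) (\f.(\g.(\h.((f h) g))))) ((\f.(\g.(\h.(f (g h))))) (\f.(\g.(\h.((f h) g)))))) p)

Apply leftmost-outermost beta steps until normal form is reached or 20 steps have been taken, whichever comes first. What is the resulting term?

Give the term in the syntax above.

Step 0: ((((((\b.(\c.b)) v) v) (\f.(\g.(\h.((f h) g))))) ((\f.(\g.(\h.(f (g h))))) (\f.(\g.(\h.((f h) g)))))) p)
Step 1: (((((\c.v) v) (\f.(\g.(\h.((f h) g))))) ((\f.(\g.(\h.(f (g h))))) (\f.(\g.(\h.((f h) g)))))) p)
Step 2: (((v (\f.(\g.(\h.((f h) g))))) ((\f.(\g.(\h.(f (g h))))) (\f.(\g.(\h.((f h) g)))))) p)
Step 3: (((v (\f.(\g.(\h.((f h) g))))) (\g.(\h.((\f.(\g.(\h.((f h) g)))) (g h))))) p)
Step 4: (((v (\f.(\g.(\h.((f h) g))))) (\g.(\h.(\i.(\j.(((g h) j) i)))))) p)

Answer: (((v (\f.(\g.(\h.((f h) g))))) (\g.(\h.(\i.(\j.(((g h) j) i)))))) p)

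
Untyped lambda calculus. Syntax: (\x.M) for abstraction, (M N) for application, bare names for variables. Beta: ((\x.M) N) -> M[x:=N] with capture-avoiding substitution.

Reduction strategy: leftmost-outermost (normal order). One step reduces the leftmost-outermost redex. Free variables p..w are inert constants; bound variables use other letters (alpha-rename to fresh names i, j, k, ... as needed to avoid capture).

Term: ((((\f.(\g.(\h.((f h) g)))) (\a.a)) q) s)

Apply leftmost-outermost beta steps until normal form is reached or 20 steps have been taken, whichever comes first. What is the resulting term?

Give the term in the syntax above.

Step 0: ((((\f.(\g.(\h.((f h) g)))) (\a.a)) q) s)
Step 1: (((\g.(\h.(((\a.a) h) g))) q) s)
Step 2: ((\h.(((\a.a) h) q)) s)
Step 3: (((\a.a) s) q)
Step 4: (s q)

Answer: (s q)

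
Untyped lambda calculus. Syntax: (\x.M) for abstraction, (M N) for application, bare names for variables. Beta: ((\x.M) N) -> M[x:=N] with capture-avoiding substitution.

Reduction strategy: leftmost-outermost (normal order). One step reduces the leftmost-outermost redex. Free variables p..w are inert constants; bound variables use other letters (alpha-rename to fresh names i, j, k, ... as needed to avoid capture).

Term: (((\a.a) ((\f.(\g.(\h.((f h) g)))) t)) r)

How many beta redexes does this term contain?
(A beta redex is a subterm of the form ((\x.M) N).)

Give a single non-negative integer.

Term: (((\a.a) ((\f.(\g.(\h.((f h) g)))) t)) r)
  Redex: ((\a.a) ((\f.(\g.(\h.((f h) g)))) t))
  Redex: ((\f.(\g.(\h.((f h) g)))) t)
Total redexes: 2

Answer: 2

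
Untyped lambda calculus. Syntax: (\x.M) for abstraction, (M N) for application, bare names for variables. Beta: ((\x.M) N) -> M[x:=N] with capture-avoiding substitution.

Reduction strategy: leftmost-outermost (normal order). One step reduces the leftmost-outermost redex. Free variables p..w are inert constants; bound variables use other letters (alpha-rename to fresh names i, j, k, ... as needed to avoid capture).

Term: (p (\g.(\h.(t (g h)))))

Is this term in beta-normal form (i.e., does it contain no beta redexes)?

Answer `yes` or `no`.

Term: (p (\g.(\h.(t (g h)))))
No beta redexes found.

Answer: yes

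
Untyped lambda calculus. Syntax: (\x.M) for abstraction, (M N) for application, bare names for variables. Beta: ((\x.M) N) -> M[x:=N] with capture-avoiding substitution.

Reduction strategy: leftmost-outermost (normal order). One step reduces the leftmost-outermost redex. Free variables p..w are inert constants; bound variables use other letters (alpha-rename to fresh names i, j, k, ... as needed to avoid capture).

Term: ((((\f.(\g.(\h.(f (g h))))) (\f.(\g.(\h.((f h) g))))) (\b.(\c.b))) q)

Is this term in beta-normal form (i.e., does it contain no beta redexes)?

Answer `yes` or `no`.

Answer: no

Derivation:
Term: ((((\f.(\g.(\h.(f (g h))))) (\f.(\g.(\h.((f h) g))))) (\b.(\c.b))) q)
Found 1 beta redex(es).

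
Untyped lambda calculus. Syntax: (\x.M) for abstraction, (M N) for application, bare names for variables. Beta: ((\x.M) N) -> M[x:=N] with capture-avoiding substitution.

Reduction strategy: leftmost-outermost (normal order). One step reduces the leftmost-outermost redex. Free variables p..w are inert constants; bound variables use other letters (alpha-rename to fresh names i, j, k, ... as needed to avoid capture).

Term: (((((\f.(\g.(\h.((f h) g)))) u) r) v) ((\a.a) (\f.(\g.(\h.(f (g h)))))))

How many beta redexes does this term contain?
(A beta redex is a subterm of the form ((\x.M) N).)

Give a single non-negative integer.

Term: (((((\f.(\g.(\h.((f h) g)))) u) r) v) ((\a.a) (\f.(\g.(\h.(f (g h)))))))
  Redex: ((\f.(\g.(\h.((f h) g)))) u)
  Redex: ((\a.a) (\f.(\g.(\h.(f (g h))))))
Total redexes: 2

Answer: 2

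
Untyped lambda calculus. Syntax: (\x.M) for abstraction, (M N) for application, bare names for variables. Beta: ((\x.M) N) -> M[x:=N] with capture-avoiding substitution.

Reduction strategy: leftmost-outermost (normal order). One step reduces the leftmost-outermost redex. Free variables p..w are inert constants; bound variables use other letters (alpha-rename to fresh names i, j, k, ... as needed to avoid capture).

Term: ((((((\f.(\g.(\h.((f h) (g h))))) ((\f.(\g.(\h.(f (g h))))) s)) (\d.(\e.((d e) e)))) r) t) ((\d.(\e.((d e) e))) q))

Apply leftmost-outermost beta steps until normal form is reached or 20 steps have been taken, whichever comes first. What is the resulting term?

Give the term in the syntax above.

Answer: (((s (r (\e.((r e) e)))) t) (\e.((q e) e)))

Derivation:
Step 0: ((((((\f.(\g.(\h.((f h) (g h))))) ((\f.(\g.(\h.(f (g h))))) s)) (\d.(\e.((d e) e)))) r) t) ((\d.(\e.((d e) e))) q))
Step 1: (((((\g.(\h.((((\f.(\g.(\h.(f (g h))))) s) h) (g h)))) (\d.(\e.((d e) e)))) r) t) ((\d.(\e.((d e) e))) q))
Step 2: ((((\h.((((\f.(\g.(\h.(f (g h))))) s) h) ((\d.(\e.((d e) e))) h))) r) t) ((\d.(\e.((d e) e))) q))
Step 3: ((((((\f.(\g.(\h.(f (g h))))) s) r) ((\d.(\e.((d e) e))) r)) t) ((\d.(\e.((d e) e))) q))
Step 4: (((((\g.(\h.(s (g h)))) r) ((\d.(\e.((d e) e))) r)) t) ((\d.(\e.((d e) e))) q))
Step 5: ((((\h.(s (r h))) ((\d.(\e.((d e) e))) r)) t) ((\d.(\e.((d e) e))) q))
Step 6: (((s (r ((\d.(\e.((d e) e))) r))) t) ((\d.(\e.((d e) e))) q))
Step 7: (((s (r (\e.((r e) e)))) t) ((\d.(\e.((d e) e))) q))
Step 8: (((s (r (\e.((r e) e)))) t) (\e.((q e) e)))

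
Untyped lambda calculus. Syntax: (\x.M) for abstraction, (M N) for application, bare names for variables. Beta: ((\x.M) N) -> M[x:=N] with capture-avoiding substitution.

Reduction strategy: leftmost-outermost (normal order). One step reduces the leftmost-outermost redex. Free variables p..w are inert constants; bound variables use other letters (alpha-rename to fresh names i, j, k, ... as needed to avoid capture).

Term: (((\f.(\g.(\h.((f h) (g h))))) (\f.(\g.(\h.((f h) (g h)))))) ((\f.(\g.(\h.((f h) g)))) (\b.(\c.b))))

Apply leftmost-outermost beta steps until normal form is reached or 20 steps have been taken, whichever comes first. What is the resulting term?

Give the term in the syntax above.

Answer: (\h.(\i.((h i) i)))

Derivation:
Step 0: (((\f.(\g.(\h.((f h) (g h))))) (\f.(\g.(\h.((f h) (g h)))))) ((\f.(\g.(\h.((f h) g)))) (\b.(\c.b))))
Step 1: ((\g.(\h.(((\f.(\g.(\h.((f h) (g h))))) h) (g h)))) ((\f.(\g.(\h.((f h) g)))) (\b.(\c.b))))
Step 2: (\h.(((\f.(\g.(\h.((f h) (g h))))) h) (((\f.(\g.(\h.((f h) g)))) (\b.(\c.b))) h)))
Step 3: (\h.((\g.(\i.((h i) (g i)))) (((\f.(\g.(\h.((f h) g)))) (\b.(\c.b))) h)))
Step 4: (\h.(\i.((h i) ((((\f.(\g.(\h.((f h) g)))) (\b.(\c.b))) h) i))))
Step 5: (\h.(\i.((h i) (((\g.(\h.(((\b.(\c.b)) h) g))) h) i))))
Step 6: (\h.(\i.((h i) ((\i.(((\b.(\c.b)) i) h)) i))))
Step 7: (\h.(\i.((h i) (((\b.(\c.b)) i) h))))
Step 8: (\h.(\i.((h i) ((\c.i) h))))
Step 9: (\h.(\i.((h i) i)))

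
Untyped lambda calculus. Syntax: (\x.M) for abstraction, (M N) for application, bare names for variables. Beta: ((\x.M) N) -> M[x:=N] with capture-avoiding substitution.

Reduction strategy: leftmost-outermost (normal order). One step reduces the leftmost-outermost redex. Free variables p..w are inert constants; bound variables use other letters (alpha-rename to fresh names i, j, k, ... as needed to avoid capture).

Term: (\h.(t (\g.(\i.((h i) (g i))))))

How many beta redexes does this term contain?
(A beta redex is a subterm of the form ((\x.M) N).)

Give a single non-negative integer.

Term: (\h.(t (\g.(\i.((h i) (g i))))))
  (no redexes)
Total redexes: 0

Answer: 0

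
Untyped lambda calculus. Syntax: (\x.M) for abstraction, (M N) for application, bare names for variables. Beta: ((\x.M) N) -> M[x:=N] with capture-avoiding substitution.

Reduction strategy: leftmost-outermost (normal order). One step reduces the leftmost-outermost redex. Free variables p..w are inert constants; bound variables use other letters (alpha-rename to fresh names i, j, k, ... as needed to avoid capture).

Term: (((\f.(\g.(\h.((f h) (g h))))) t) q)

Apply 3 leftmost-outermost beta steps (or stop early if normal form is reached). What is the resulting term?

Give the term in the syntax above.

Answer: (\h.((t h) (q h)))

Derivation:
Step 0: (((\f.(\g.(\h.((f h) (g h))))) t) q)
Step 1: ((\g.(\h.((t h) (g h)))) q)
Step 2: (\h.((t h) (q h)))
Step 3: (normal form reached)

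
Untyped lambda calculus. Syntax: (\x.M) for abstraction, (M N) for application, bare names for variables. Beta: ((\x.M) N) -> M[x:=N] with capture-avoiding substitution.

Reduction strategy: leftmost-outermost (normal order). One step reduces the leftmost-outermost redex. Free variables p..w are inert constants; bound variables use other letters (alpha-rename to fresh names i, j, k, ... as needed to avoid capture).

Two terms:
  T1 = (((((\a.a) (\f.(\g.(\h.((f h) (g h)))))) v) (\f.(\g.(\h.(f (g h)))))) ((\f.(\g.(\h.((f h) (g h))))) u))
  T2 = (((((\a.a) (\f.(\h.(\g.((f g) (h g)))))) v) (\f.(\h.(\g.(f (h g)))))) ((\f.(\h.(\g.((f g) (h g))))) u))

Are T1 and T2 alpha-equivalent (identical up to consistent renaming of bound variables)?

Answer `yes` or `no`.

Term 1: (((((\a.a) (\f.(\g.(\h.((f h) (g h)))))) v) (\f.(\g.(\h.(f (g h)))))) ((\f.(\g.(\h.((f h) (g h))))) u))
Term 2: (((((\a.a) (\f.(\h.(\g.((f g) (h g)))))) v) (\f.(\h.(\g.(f (h g)))))) ((\f.(\h.(\g.((f g) (h g))))) u))
Alpha-equivalence: compare structure up to binder renaming.
Result: True

Answer: yes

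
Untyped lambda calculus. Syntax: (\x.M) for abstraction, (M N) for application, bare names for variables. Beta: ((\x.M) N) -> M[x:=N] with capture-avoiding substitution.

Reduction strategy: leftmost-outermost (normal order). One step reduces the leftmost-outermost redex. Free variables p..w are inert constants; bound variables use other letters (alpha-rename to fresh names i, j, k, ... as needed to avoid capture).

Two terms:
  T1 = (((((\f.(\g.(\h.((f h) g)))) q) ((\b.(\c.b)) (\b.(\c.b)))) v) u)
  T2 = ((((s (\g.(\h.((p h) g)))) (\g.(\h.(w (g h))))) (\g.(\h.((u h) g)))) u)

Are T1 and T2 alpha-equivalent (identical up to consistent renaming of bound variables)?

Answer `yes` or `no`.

Term 1: (((((\f.(\g.(\h.((f h) g)))) q) ((\b.(\c.b)) (\b.(\c.b)))) v) u)
Term 2: ((((s (\g.(\h.((p h) g)))) (\g.(\h.(w (g h))))) (\g.(\h.((u h) g)))) u)
Alpha-equivalence: compare structure up to binder renaming.
Result: False

Answer: no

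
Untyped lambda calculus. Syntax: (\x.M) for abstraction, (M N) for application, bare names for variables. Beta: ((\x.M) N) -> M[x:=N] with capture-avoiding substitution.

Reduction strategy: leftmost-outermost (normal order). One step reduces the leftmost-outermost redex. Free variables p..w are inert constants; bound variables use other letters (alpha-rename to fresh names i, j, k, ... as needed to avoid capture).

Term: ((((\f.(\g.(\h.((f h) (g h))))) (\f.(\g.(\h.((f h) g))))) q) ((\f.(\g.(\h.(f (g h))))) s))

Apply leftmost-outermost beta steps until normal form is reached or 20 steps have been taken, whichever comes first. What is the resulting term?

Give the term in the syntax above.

Step 0: ((((\f.(\g.(\h.((f h) (g h))))) (\f.(\g.(\h.((f h) g))))) q) ((\f.(\g.(\h.(f (g h))))) s))
Step 1: (((\g.(\h.(((\f.(\g.(\h.((f h) g)))) h) (g h)))) q) ((\f.(\g.(\h.(f (g h))))) s))
Step 2: ((\h.(((\f.(\g.(\h.((f h) g)))) h) (q h))) ((\f.(\g.(\h.(f (g h))))) s))
Step 3: (((\f.(\g.(\h.((f h) g)))) ((\f.(\g.(\h.(f (g h))))) s)) (q ((\f.(\g.(\h.(f (g h))))) s)))
Step 4: ((\g.(\h.((((\f.(\g.(\h.(f (g h))))) s) h) g))) (q ((\f.(\g.(\h.(f (g h))))) s)))
Step 5: (\h.((((\f.(\g.(\h.(f (g h))))) s) h) (q ((\f.(\g.(\h.(f (g h))))) s))))
Step 6: (\h.(((\g.(\h.(s (g h)))) h) (q ((\f.(\g.(\h.(f (g h))))) s))))
Step 7: (\h.((\i.(s (h i))) (q ((\f.(\g.(\h.(f (g h))))) s))))
Step 8: (\h.(s (h (q ((\f.(\g.(\h.(f (g h))))) s)))))
Step 9: (\h.(s (h (q (\g.(\h.(s (g h))))))))

Answer: (\h.(s (h (q (\g.(\h.(s (g h))))))))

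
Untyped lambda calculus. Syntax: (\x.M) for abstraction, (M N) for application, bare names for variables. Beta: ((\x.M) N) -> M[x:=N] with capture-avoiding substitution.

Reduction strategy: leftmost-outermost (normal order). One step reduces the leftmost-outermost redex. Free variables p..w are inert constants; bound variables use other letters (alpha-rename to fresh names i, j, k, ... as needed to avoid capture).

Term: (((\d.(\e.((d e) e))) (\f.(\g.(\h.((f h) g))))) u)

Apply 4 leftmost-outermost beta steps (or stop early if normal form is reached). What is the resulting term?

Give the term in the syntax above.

Answer: (\h.((u h) u))

Derivation:
Step 0: (((\d.(\e.((d e) e))) (\f.(\g.(\h.((f h) g))))) u)
Step 1: ((\e.(((\f.(\g.(\h.((f h) g)))) e) e)) u)
Step 2: (((\f.(\g.(\h.((f h) g)))) u) u)
Step 3: ((\g.(\h.((u h) g))) u)
Step 4: (\h.((u h) u))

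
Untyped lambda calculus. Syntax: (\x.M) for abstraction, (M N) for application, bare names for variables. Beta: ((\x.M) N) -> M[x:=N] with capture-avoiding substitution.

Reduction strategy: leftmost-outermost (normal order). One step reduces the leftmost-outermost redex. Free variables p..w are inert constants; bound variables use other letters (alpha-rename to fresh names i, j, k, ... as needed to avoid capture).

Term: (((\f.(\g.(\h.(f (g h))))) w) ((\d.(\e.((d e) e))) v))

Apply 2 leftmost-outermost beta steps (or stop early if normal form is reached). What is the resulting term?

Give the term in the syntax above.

Step 0: (((\f.(\g.(\h.(f (g h))))) w) ((\d.(\e.((d e) e))) v))
Step 1: ((\g.(\h.(w (g h)))) ((\d.(\e.((d e) e))) v))
Step 2: (\h.(w (((\d.(\e.((d e) e))) v) h)))

Answer: (\h.(w (((\d.(\e.((d e) e))) v) h)))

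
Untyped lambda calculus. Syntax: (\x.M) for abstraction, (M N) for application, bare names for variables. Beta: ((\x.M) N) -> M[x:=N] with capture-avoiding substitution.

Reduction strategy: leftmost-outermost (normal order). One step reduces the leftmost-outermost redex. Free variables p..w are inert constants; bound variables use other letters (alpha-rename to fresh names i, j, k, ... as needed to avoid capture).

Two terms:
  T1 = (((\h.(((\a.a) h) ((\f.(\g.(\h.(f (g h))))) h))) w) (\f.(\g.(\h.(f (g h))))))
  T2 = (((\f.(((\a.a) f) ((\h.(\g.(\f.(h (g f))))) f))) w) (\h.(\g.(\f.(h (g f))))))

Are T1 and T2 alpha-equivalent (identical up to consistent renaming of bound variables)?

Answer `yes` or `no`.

Term 1: (((\h.(((\a.a) h) ((\f.(\g.(\h.(f (g h))))) h))) w) (\f.(\g.(\h.(f (g h))))))
Term 2: (((\f.(((\a.a) f) ((\h.(\g.(\f.(h (g f))))) f))) w) (\h.(\g.(\f.(h (g f))))))
Alpha-equivalence: compare structure up to binder renaming.
Result: True

Answer: yes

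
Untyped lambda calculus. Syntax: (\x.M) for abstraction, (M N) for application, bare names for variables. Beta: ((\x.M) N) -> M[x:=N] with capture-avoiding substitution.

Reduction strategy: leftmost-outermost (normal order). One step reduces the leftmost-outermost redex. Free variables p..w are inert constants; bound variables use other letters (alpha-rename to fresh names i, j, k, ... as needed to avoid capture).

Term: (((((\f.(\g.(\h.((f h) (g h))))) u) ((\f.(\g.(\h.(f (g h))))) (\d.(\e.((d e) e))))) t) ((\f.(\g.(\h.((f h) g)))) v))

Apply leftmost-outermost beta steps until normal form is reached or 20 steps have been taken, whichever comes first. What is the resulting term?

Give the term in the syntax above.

Step 0: (((((\f.(\g.(\h.((f h) (g h))))) u) ((\f.(\g.(\h.(f (g h))))) (\d.(\e.((d e) e))))) t) ((\f.(\g.(\h.((f h) g)))) v))
Step 1: ((((\g.(\h.((u h) (g h)))) ((\f.(\g.(\h.(f (g h))))) (\d.(\e.((d e) e))))) t) ((\f.(\g.(\h.((f h) g)))) v))
Step 2: (((\h.((u h) (((\f.(\g.(\h.(f (g h))))) (\d.(\e.((d e) e)))) h))) t) ((\f.(\g.(\h.((f h) g)))) v))
Step 3: (((u t) (((\f.(\g.(\h.(f (g h))))) (\d.(\e.((d e) e)))) t)) ((\f.(\g.(\h.((f h) g)))) v))
Step 4: (((u t) ((\g.(\h.((\d.(\e.((d e) e))) (g h)))) t)) ((\f.(\g.(\h.((f h) g)))) v))
Step 5: (((u t) (\h.((\d.(\e.((d e) e))) (t h)))) ((\f.(\g.(\h.((f h) g)))) v))
Step 6: (((u t) (\h.(\e.(((t h) e) e)))) ((\f.(\g.(\h.((f h) g)))) v))
Step 7: (((u t) (\h.(\e.(((t h) e) e)))) (\g.(\h.((v h) g))))

Answer: (((u t) (\h.(\e.(((t h) e) e)))) (\g.(\h.((v h) g))))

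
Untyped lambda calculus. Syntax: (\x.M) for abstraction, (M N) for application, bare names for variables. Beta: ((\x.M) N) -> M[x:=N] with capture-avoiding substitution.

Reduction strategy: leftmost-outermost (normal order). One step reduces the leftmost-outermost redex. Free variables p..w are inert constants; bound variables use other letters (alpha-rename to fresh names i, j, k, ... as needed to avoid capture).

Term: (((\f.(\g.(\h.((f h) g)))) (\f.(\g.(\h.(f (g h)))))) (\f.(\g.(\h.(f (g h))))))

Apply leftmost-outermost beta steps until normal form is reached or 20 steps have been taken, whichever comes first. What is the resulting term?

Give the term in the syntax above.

Step 0: (((\f.(\g.(\h.((f h) g)))) (\f.(\g.(\h.(f (g h)))))) (\f.(\g.(\h.(f (g h))))))
Step 1: ((\g.(\h.(((\f.(\g.(\h.(f (g h))))) h) g))) (\f.(\g.(\h.(f (g h))))))
Step 2: (\h.(((\f.(\g.(\h.(f (g h))))) h) (\f.(\g.(\h.(f (g h)))))))
Step 3: (\h.((\g.(\i.(h (g i)))) (\f.(\g.(\h.(f (g h)))))))
Step 4: (\h.(\i.(h ((\f.(\g.(\h.(f (g h))))) i))))
Step 5: (\h.(\i.(h (\g.(\h.(i (g h)))))))

Answer: (\h.(\i.(h (\g.(\h.(i (g h)))))))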